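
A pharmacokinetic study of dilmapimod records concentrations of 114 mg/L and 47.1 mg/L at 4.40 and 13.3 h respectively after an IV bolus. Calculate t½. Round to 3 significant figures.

k = ln(C₁/C₂) / (t₂ − t₁) = ln(114/47.1) / (13.3 − 4.40)
  = 0.8839 / 8.900 = 0.09932 h⁻¹
t½ = ln 2 / k = ln 2 / 0.09932 ≈ 6.98 hours

6.98 hours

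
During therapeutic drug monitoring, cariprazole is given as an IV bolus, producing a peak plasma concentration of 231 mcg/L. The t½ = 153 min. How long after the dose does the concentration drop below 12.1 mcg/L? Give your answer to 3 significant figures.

651 minutes

k = ln 2 / 153 = 0.004530 min⁻¹
C(t) = C₀ e^(−kt)  ⇒  t = ln(C₀/C) / k
t = ln(231/12.1) / 0.004530 = 2.949 / 0.004530 ≈ 651 minutes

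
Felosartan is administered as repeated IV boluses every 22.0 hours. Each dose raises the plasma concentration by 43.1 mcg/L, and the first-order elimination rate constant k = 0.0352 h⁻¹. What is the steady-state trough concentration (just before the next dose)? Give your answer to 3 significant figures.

Fraction remaining after one interval: e^(−kτ) = e^(−0.03520 × 22.0) = 0.4610
R = 1 / (1 − 0.4610) = 1.855
Css,max = 43.1 × 1.855 = 79.96 mcg/L
Css,min = Css,max × e^(−kτ) = 79.96 × 0.4610 ≈ 36.9 mcg/L

36.9 mcg/L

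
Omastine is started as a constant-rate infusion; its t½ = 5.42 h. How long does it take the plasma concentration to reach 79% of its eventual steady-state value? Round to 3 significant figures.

k = ln 2 / 5.42 = 0.1279 h⁻¹
f = 1 − e^(−kt)  ⇒  t = −ln(1 − f) / k
t = −ln(1 − 0.79) / 0.1279 = 1.561 / 0.1279 ≈ 12.2 hours

12.2 hours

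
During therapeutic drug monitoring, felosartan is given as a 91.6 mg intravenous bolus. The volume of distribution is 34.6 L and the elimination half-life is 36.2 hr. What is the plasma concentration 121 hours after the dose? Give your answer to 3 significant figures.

0.261 mg/L

C₀ = dose / V = 91.6 / 34.6 = 2.647 mg/L
k = ln 2 / 36.2 = 0.01915 hr⁻¹
C(t) = C₀ e^(−kt) = 2.647 × e^(−0.01915 × 121) = 2.647 × e^(−2.317) = 2.647 × 0.09858 ≈ 0.261 mg/L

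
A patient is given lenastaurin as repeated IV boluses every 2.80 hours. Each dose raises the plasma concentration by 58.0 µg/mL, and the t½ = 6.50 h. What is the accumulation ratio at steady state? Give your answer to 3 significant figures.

3.87

k = ln 2 / 6.50 = 0.1066 h⁻¹
Fraction remaining after one interval: e^(−kτ) = e^(−0.1066 × 2.80) = 0.7419
R = 1 / (1 − 0.7419) = 1 / 0.2581 ≈ 3.87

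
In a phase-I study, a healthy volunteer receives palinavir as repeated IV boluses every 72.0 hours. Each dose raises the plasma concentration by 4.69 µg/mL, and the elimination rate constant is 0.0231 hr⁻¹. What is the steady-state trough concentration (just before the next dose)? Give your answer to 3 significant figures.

1.10 µg/mL

Fraction remaining after one interval: e^(−kτ) = e^(−0.02310 × 72.0) = 0.1895
R = 1 / (1 − 0.1895) = 1.234
Css,max = 4.69 × 1.234 = 5.787 µg/mL
Css,min = Css,max × e^(−kτ) = 5.787 × 0.1895 ≈ 1.10 µg/mL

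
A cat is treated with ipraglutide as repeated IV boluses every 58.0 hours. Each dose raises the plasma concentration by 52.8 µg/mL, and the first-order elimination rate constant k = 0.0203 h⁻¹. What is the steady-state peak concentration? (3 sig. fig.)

76.3 µg/mL

Fraction remaining after one interval: e^(−kτ) = e^(−0.02030 × 58.0) = 0.3081
R = 1 / (1 − 0.3081) = 1.445
Css,max = 52.8 × 1.445 ≈ 76.3 µg/mL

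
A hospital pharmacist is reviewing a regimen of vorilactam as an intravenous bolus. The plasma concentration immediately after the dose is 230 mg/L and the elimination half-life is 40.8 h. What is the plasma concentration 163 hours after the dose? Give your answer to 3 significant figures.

14.4 mg/L

k = ln 2 / 40.8 = 0.01699 h⁻¹
C(t) = C₀ e^(−kt) = 230 × e^(−0.01699 × 163) = 230 × e^(−2.769) = 230 × 0.06271 ≈ 14.4 mg/L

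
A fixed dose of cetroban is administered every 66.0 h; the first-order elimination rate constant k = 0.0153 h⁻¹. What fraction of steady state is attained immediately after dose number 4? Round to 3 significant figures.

f_n = 1 − e^(−nkτ) = 1 − e^(−4 × 0.01530 × 66.0) = 1 − e^(−4.039) = 1 − 0.01761 ≈ 0.982

0.982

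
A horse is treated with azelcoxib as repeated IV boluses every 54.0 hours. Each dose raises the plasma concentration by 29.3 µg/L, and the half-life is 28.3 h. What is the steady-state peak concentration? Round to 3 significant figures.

39.9 µg/L

k = ln 2 / 28.3 = 0.02449 h⁻¹
Fraction remaining after one interval: e^(−kτ) = e^(−0.02449 × 54.0) = 0.2664
R = 1 / (1 − 0.2664) = 1.363
Css,max = 29.3 × 1.363 ≈ 39.9 µg/L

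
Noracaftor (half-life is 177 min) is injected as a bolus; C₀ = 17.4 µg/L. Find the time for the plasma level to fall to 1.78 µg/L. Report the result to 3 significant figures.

k = ln 2 / 177 = 0.003916 min⁻¹
C(t) = C₀ e^(−kt)  ⇒  t = ln(C₀/C) / k
t = ln(17.4/1.78) / 0.003916 = 2.280 / 0.003916 ≈ 582 minutes

582 minutes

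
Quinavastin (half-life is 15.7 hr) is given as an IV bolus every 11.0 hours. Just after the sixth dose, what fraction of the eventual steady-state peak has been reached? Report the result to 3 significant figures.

0.946

k = ln 2 / 15.7 = 0.04415 hr⁻¹
f_n = 1 − e^(−nkτ) = 1 − e^(−6 × 0.04415 × 11.0) = 1 − e^(−2.914) = 1 − 0.05427 ≈ 0.946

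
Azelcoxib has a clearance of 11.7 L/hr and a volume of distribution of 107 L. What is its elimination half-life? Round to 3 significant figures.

k = CL / V = 11.7 / 107 = 0.1093 hr⁻¹
t½ = ln 2 / k = ln 2 / 0.1093 ≈ 6.34 hours

6.34 hours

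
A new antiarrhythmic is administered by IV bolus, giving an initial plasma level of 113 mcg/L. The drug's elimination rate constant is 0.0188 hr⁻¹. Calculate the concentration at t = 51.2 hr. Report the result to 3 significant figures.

43.2 mcg/L

C(t) = C₀ e^(−kt) = 113 × e^(−0.01880 × 51.2) = 113 × e^(−0.9626) = 113 × 0.3819 ≈ 43.2 mcg/L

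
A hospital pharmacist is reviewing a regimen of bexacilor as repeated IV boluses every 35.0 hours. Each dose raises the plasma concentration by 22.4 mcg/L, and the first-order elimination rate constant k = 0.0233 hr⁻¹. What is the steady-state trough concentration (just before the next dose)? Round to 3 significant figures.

Fraction remaining after one interval: e^(−kτ) = e^(−0.02330 × 35.0) = 0.4424
R = 1 / (1 − 0.4424) = 1.793
Css,max = 22.4 × 1.793 = 40.17 mcg/L
Css,min = Css,max × e^(−kτ) = 40.17 × 0.4424 ≈ 17.8 mcg/L

17.8 mcg/L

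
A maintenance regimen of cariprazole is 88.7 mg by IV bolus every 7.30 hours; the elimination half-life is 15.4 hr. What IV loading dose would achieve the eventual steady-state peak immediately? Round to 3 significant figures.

k = ln 2 / 15.4 = 0.04501 hr⁻¹
Accumulation ratio R = 1 / (1 − e^(−kτ)) = 1 / (1 − e^(−0.04501×7.30)) = 1 / (1 − 0.7200) = 3.571
Loading dose = maintenance dose × R = 88.7 × 3.571 ≈ 317 mg

317 mg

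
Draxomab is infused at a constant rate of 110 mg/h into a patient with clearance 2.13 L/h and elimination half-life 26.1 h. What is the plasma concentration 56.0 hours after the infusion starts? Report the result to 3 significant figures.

Css = rate / CL = 110 / 2.13 = 51.64 mg/L
k = ln 2 / 26.1 = 0.02656 h⁻¹
C(t) = Css (1 − e^(−kt)) = 51.64 × (1 − e^(−1.487)) = 51.64 × 0.7740 ≈ 40.0 mg/L

40.0 mg/L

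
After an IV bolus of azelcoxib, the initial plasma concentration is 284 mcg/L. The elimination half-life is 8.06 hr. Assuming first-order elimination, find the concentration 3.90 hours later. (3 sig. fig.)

k = ln 2 / 8.06 = 0.08600 hr⁻¹
C(t) = C₀ e^(−kt) = 284 × e^(−0.08600 × 3.90) = 284 × e^(−0.3354) = 284 × 0.7151 ≈ 203 mcg/L

203 mcg/L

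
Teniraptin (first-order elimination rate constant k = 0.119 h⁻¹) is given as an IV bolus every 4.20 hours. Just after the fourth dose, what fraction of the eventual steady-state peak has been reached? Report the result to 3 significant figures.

f_n = 1 − e^(−nkτ) = 1 − e^(−4 × 0.1190 × 4.20) = 1 − e^(−1.999) = 1 − 0.1354 ≈ 0.865

0.865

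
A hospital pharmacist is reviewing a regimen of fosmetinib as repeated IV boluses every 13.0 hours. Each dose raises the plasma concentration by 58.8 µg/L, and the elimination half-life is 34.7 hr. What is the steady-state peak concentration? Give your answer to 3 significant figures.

k = ln 2 / 34.7 = 0.01998 hr⁻¹
Fraction remaining after one interval: e^(−kτ) = e^(−0.01998 × 13.0) = 0.7713
R = 1 / (1 − 0.7713) = 4.373
Css,max = 58.8 × 4.373 ≈ 257 µg/L

257 µg/L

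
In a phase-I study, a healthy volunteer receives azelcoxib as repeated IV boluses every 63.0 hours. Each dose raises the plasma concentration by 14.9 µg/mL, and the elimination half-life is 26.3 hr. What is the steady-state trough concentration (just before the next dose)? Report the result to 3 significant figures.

k = ln 2 / 26.3 = 0.02636 hr⁻¹
Fraction remaining after one interval: e^(−kτ) = e^(−0.02636 × 63.0) = 0.1901
R = 1 / (1 − 0.1901) = 1.235
Css,max = 14.9 × 1.235 = 18.40 µg/mL
Css,min = Css,max × e^(−kτ) = 18.40 × 0.1901 ≈ 3.50 µg/mL

3.50 µg/mL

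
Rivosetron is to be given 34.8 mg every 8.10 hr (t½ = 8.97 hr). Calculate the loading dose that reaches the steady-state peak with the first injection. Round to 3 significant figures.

74.8 mg

k = ln 2 / 8.97 = 0.07727 hr⁻¹
Accumulation ratio R = 1 / (1 − e^(−kτ)) = 1 / (1 − e^(−0.07727×8.10)) = 1 / (1 − 0.5348) = 2.149
Loading dose = maintenance dose × R = 34.8 × 2.149 ≈ 74.8 mg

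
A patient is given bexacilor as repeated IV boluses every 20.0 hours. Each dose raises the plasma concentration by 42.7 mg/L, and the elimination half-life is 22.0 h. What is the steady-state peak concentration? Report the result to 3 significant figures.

91.3 mg/L

k = ln 2 / 22.0 = 0.03151 h⁻¹
Fraction remaining after one interval: e^(−kτ) = e^(−0.03151 × 20.0) = 0.5325
R = 1 / (1 − 0.5325) = 2.139
Css,max = 42.7 × 2.139 ≈ 91.3 mg/L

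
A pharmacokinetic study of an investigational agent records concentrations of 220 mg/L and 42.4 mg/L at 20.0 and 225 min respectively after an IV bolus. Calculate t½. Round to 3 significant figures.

86.3 minutes

k = ln(C₁/C₂) / (t₂ − t₁) = ln(220/42.4) / (225 − 20.0)
  = 1.646 / 205.0 = 0.008032 min⁻¹
t½ = ln 2 / k = ln 2 / 0.008032 ≈ 86.3 minutes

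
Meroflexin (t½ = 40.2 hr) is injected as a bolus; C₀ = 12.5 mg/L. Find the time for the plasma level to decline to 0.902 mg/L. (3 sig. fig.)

k = ln 2 / 40.2 = 0.01724 hr⁻¹
C(t) = C₀ e^(−kt)  ⇒  t = ln(C₀/C) / k
t = ln(12.5/0.902) / 0.01724 = 2.629 / 0.01724 ≈ 152 hours

152 hours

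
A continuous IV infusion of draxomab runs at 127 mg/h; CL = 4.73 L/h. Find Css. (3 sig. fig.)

26.8 mg/L

Css = infusion rate / CL = 127 / 4.73 ≈ 26.8 mg/L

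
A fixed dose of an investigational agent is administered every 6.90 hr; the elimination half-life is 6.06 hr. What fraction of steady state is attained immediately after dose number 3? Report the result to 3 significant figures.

0.906

k = ln 2 / 6.06 = 0.1144 hr⁻¹
f_n = 1 − e^(−nkτ) = 1 − e^(−3 × 0.1144 × 6.90) = 1 − e^(−2.368) = 1 − 0.09370 ≈ 0.906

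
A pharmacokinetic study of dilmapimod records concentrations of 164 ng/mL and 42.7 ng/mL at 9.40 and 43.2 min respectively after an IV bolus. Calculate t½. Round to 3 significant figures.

17.4 minutes

k = ln(C₁/C₂) / (t₂ − t₁) = ln(164/42.7) / (43.2 − 9.40)
  = 1.346 / 33.80 = 0.03981 min⁻¹
t½ = ln 2 / k = ln 2 / 0.03981 ≈ 17.4 minutes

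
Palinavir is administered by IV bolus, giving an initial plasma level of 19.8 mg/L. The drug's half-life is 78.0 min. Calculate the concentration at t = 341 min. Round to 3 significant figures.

0.956 mg/L

k = ln 2 / 78.0 = 0.008887 min⁻¹
C(t) = C₀ e^(−kt) = 19.8 × e^(−0.008887 × 341) = 19.8 × e^(−3.030) = 19.8 × 0.04830 ≈ 0.956 mg/L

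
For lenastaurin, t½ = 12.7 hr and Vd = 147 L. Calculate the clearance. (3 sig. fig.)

k = ln 2 / t½ = ln 2 / 12.7 = 0.05458 hr⁻¹
CL = k · V = 0.05458 × 147 ≈ 8.02 L/hr

8.02 L/hr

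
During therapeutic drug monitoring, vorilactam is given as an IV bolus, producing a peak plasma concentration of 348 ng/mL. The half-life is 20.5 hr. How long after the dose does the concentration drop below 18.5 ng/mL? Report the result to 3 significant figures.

86.8 hours

k = ln 2 / 20.5 = 0.03381 hr⁻¹
C(t) = C₀ e^(−kt)  ⇒  t = ln(C₀/C) / k
t = ln(348/18.5) / 0.03381 = 2.934 / 0.03381 ≈ 86.8 hours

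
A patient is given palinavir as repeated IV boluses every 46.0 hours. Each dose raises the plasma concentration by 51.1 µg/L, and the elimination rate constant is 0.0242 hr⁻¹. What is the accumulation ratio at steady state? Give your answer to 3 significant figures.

1.49

Fraction remaining after one interval: e^(−kτ) = e^(−0.02420 × 46.0) = 0.3285
R = 1 / (1 − 0.3285) = 1 / 0.6715 ≈ 1.49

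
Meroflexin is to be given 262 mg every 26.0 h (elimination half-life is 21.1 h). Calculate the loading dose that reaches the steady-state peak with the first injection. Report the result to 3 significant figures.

456 mg

k = ln 2 / 21.1 = 0.03285 h⁻¹
Accumulation ratio R = 1 / (1 − e^(−kτ)) = 1 / (1 − e^(−0.03285×26.0)) = 1 / (1 − 0.4257) = 1.741
Loading dose = maintenance dose × R = 262 × 1.741 ≈ 456 mg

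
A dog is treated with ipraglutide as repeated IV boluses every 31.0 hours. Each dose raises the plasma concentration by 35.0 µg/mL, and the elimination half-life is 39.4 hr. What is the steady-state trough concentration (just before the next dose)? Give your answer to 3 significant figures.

k = ln 2 / 39.4 = 0.01759 hr⁻¹
Fraction remaining after one interval: e^(−kτ) = e^(−0.01759 × 31.0) = 0.5796
R = 1 / (1 − 0.5796) = 2.379
Css,max = 35.0 × 2.379 = 83.26 µg/mL
Css,min = Css,max × e^(−kτ) = 83.26 × 0.5796 ≈ 48.3 µg/mL

48.3 µg/mL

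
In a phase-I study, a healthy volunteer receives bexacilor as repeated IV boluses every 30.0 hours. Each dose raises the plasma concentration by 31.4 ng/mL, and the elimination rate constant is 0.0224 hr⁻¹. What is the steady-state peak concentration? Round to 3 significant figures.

Fraction remaining after one interval: e^(−kτ) = e^(−0.02240 × 30.0) = 0.5107
R = 1 / (1 − 0.5107) = 2.044
Css,max = 31.4 × 2.044 ≈ 64.2 ng/mL

64.2 ng/mL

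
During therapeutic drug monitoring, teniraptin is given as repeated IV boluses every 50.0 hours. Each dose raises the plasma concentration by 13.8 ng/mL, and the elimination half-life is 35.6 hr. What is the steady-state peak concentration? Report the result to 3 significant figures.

22.2 ng/mL

k = ln 2 / 35.6 = 0.01947 hr⁻¹
Fraction remaining after one interval: e^(−kτ) = e^(−0.01947 × 50.0) = 0.3778
R = 1 / (1 − 0.3778) = 1.607
Css,max = 13.8 × 1.607 ≈ 22.2 ng/mL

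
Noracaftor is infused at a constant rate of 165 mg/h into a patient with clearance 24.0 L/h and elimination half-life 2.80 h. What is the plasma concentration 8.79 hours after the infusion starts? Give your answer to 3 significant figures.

Css = rate / CL = 165 / 24.0 = 6.875 µg/mL
k = ln 2 / 2.80 = 0.2476 h⁻¹
C(t) = Css (1 − e^(−kt)) = 6.875 × (1 − e^(−2.176)) = 6.875 × 0.8865 ≈ 6.09 µg/mL

6.09 µg/mL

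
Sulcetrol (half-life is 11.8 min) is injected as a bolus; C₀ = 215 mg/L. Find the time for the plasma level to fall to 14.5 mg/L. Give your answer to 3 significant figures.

45.9 minutes

k = ln 2 / 11.8 = 0.05874 min⁻¹
C(t) = C₀ e^(−kt)  ⇒  t = ln(C₀/C) / k
t = ln(215/14.5) / 0.05874 = 2.696 / 0.05874 ≈ 45.9 minutes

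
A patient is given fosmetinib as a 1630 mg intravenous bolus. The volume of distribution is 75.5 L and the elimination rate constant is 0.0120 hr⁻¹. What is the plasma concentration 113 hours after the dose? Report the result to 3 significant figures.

C₀ = dose / V = 1630 / 75.5 = 21.59 mg/L
C(t) = C₀ e^(−kt) = 21.59 × e^(−0.01200 × 113) = 21.59 × e^(−1.356) = 21.59 × 0.2577 ≈ 5.56 mg/L

5.56 mg/L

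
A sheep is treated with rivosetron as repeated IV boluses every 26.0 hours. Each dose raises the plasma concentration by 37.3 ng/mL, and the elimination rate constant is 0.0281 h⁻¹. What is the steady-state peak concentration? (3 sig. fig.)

Fraction remaining after one interval: e^(−kτ) = e^(−0.02810 × 26.0) = 0.4816
R = 1 / (1 − 0.4816) = 1.929
Css,max = 37.3 × 1.929 ≈ 72.0 ng/mL

72.0 ng/mL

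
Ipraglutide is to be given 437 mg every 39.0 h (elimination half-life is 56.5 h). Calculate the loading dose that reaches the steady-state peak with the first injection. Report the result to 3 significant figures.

k = ln 2 / 56.5 = 0.01227 h⁻¹
Accumulation ratio R = 1 / (1 − e^(−kτ)) = 1 / (1 − e^(−0.01227×39.0)) = 1 / (1 − 0.6197) = 2.630
Loading dose = maintenance dose × R = 437 × 2.630 ≈ 1150 mg

1150 mg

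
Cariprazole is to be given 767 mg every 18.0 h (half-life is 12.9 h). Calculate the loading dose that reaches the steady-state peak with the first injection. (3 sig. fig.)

1240 mg

k = ln 2 / 12.9 = 0.05373 h⁻¹
Accumulation ratio R = 1 / (1 − e^(−kτ)) = 1 / (1 − e^(−0.05373×18.0)) = 1 / (1 − 0.3802) = 1.613
Loading dose = maintenance dose × R = 767 × 1.613 ≈ 1240 mg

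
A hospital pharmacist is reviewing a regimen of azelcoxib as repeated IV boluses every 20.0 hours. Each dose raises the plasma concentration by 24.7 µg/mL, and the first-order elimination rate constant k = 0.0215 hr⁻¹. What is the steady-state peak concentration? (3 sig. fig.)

70.7 µg/mL

Fraction remaining after one interval: e^(−kτ) = e^(−0.02150 × 20.0) = 0.6505
R = 1 / (1 − 0.6505) = 2.861
Css,max = 24.7 × 2.861 ≈ 70.7 µg/mL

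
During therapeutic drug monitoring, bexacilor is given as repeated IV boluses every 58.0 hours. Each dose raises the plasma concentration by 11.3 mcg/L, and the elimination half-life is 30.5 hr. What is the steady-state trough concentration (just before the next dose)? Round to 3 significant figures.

4.13 mcg/L

k = ln 2 / 30.5 = 0.02273 hr⁻¹
Fraction remaining after one interval: e^(−kτ) = e^(−0.02273 × 58.0) = 0.2676
R = 1 / (1 − 0.2676) = 1.365
Css,max = 11.3 × 1.365 = 15.43 mcg/L
Css,min = Css,max × e^(−kτ) = 15.43 × 0.2676 ≈ 4.13 mcg/L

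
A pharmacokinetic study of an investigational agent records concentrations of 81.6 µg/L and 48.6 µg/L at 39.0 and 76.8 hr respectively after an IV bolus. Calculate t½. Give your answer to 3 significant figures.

k = ln(C₁/C₂) / (t₂ − t₁) = ln(81.6/48.6) / (76.8 − 39.0)
  = 0.5182 / 37.80 = 0.01371 hr⁻¹
t½ = ln 2 / k = ln 2 / 0.01371 ≈ 50.6 hours

50.6 hours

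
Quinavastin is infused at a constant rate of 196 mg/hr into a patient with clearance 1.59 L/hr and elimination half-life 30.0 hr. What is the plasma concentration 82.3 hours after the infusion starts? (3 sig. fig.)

105 mg/L

Css = rate / CL = 196 / 1.59 = 123.3 mg/L
k = ln 2 / 30.0 = 0.02310 hr⁻¹
C(t) = Css (1 − e^(−kt)) = 123.3 × (1 − e^(−1.902)) = 123.3 × 0.8507 ≈ 105 mg/L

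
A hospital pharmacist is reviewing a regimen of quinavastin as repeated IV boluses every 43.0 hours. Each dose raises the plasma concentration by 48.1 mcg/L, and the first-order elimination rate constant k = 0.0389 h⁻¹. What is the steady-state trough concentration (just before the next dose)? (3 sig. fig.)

11.1 mcg/L

Fraction remaining after one interval: e^(−kτ) = e^(−0.03890 × 43.0) = 0.1877
R = 1 / (1 − 0.1877) = 1.231
Css,max = 48.1 × 1.231 = 59.22 mcg/L
Css,min = Css,max × e^(−kτ) = 59.22 × 0.1877 ≈ 11.1 mcg/L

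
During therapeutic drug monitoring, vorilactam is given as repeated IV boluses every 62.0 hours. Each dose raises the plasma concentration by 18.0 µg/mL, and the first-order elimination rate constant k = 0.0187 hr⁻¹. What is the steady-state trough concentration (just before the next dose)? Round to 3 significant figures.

8.23 µg/mL

Fraction remaining after one interval: e^(−kτ) = e^(−0.01870 × 62.0) = 0.3137
R = 1 / (1 − 0.3137) = 1.457
Css,max = 18.0 × 1.457 = 26.23 µg/mL
Css,min = Css,max × e^(−kτ) = 26.23 × 0.3137 ≈ 8.23 µg/mL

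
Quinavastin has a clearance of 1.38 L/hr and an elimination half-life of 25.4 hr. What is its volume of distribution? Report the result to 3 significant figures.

k = ln 2 / t½ = ln 2 / 25.4 = 0.02729 hr⁻¹
V = CL / k = 1.38 / 0.02729 ≈ 50.6 L

50.6 L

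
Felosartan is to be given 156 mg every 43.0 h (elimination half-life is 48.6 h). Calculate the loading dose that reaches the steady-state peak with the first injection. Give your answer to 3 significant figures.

k = ln 2 / 48.6 = 0.01426 h⁻¹
Accumulation ratio R = 1 / (1 − e^(−kτ)) = 1 / (1 − e^(−0.01426×43.0)) = 1 / (1 − 0.5416) = 2.181
Loading dose = maintenance dose × R = 156 × 2.181 ≈ 340 mg

340 mg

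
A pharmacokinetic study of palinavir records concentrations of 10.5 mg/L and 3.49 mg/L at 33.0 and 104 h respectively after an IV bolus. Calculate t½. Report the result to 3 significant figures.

44.7 hours

k = ln(C₁/C₂) / (t₂ − t₁) = ln(10.5/3.49) / (104 − 33.0)
  = 1.101 / 71.00 = 0.01551 h⁻¹
t½ = ln 2 / k = ln 2 / 0.01551 ≈ 44.7 hours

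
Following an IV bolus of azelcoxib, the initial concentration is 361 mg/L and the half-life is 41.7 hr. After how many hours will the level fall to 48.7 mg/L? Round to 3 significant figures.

k = ln 2 / 41.7 = 0.01662 hr⁻¹
C(t) = C₀ e^(−kt)  ⇒  t = ln(C₀/C) / k
t = ln(361/48.7) / 0.01662 = 2.003 / 0.01662 ≈ 121 hours

121 hours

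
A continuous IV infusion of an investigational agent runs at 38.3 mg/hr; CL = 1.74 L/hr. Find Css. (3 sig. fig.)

22.0 µg/mL

Css = infusion rate / CL = 38.3 / 1.74 ≈ 22.0 µg/mL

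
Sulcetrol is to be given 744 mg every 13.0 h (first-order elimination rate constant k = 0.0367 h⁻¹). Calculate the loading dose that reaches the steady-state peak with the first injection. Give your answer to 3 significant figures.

Accumulation ratio R = 1 / (1 − e^(−kτ)) = 1 / (1 − e^(−0.03670×13.0)) = 1 / (1 − 0.6206) = 2.636
Loading dose = maintenance dose × R = 744 × 2.636 ≈ 1960 mg

1960 mg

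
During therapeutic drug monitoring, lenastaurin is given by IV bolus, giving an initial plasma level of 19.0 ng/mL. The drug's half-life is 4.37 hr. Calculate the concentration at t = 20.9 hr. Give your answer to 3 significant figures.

0.690 ng/mL

k = ln 2 / 4.37 = 0.1586 hr⁻¹
20.9 hr is 4.783 half-lives, so C = 19.0 × (1/2)^4.783 = 19.0 × 0.03633 ≈ 0.690 ng/mL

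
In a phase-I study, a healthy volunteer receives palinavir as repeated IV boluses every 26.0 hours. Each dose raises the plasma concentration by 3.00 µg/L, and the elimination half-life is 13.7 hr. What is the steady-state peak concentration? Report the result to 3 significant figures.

4.10 µg/L

k = ln 2 / 13.7 = 0.05059 hr⁻¹
Fraction remaining after one interval: e^(−kτ) = e^(−0.05059 × 26.0) = 0.2684
R = 1 / (1 − 0.2684) = 1.367
Css,max = 3.00 × 1.367 ≈ 4.10 µg/L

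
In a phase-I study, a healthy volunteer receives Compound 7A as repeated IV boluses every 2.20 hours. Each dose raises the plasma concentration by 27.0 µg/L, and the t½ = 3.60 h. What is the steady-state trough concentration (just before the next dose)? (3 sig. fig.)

51.2 µg/L

k = ln 2 / 3.60 = 0.1925 h⁻¹
Fraction remaining after one interval: e^(−kτ) = e^(−0.1925 × 2.20) = 0.6547
R = 1 / (1 − 0.6547) = 2.896
Css,max = 27.0 × 2.896 = 78.19 µg/L
Css,min = Css,max × e^(−kτ) = 78.19 × 0.6547 ≈ 51.2 µg/L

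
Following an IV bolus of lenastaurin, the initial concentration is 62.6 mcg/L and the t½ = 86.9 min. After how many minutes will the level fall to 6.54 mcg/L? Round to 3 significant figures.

283 minutes

k = ln 2 / 86.9 = 0.007976 min⁻¹
C(t) = C₀ e^(−kt)  ⇒  t = ln(C₀/C) / k
t = ln(62.6/6.54) / 0.007976 = 2.259 / 0.007976 ≈ 283 minutes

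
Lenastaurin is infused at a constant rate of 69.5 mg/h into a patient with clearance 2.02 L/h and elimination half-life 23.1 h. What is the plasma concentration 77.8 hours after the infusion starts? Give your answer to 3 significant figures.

Css = rate / CL = 69.5 / 2.02 = 34.41 µg/mL
k = ln 2 / 23.1 = 0.03001 h⁻¹
C(t) = Css (1 − e^(−kt)) = 34.41 × (1 − e^(−2.334)) = 34.41 × 0.9031 ≈ 31.1 µg/mL

31.1 µg/mL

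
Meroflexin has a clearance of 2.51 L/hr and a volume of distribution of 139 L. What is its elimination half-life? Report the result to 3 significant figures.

38.4 hours

k = CL / V = 2.51 / 139 = 0.01806 hr⁻¹
t½ = ln 2 / k = ln 2 / 0.01806 ≈ 38.4 hours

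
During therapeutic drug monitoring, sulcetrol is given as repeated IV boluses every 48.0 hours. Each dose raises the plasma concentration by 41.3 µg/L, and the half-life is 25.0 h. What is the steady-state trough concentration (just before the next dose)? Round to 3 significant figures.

k = ln 2 / 25.0 = 0.02773 h⁻¹
Fraction remaining after one interval: e^(−kτ) = e^(−0.02773 × 48.0) = 0.2643
R = 1 / (1 − 0.2643) = 1.359
Css,max = 41.3 × 1.359 = 56.13 µg/L
Css,min = Css,max × e^(−kτ) = 56.13 × 0.2643 ≈ 14.8 µg/L

14.8 µg/L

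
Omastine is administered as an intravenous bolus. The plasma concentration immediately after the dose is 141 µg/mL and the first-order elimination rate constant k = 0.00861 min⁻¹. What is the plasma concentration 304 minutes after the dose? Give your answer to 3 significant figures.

10.3 µg/mL

C(t) = C₀ e^(−kt) = 141 × e^(−0.008610 × 304) = 141 × e^(−2.617) = 141 × 0.07299 ≈ 10.3 µg/mL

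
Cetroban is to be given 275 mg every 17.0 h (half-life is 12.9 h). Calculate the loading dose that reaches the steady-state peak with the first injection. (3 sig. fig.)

459 mg

k = ln 2 / 12.9 = 0.05373 h⁻¹
Accumulation ratio R = 1 / (1 − e^(−kτ)) = 1 / (1 − e^(−0.05373×17.0)) = 1 / (1 − 0.4011) = 1.670
Loading dose = maintenance dose × R = 275 × 1.670 ≈ 459 mg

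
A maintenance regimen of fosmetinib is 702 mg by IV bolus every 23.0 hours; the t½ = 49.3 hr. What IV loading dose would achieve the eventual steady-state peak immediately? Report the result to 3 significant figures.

k = ln 2 / 49.3 = 0.01406 hr⁻¹
Accumulation ratio R = 1 / (1 − e^(−kτ)) = 1 / (1 − e^(−0.01406×23.0)) = 1 / (1 − 0.7237) = 3.619
Loading dose = maintenance dose × R = 702 × 3.619 ≈ 2540 mg

2540 mg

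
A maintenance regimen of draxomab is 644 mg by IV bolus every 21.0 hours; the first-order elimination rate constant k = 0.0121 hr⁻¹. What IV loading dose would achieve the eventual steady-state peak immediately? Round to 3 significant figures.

2870 mg

Accumulation ratio R = 1 / (1 − e^(−kτ)) = 1 / (1 − e^(−0.01210×21.0)) = 1 / (1 − 0.7756) = 4.457
Loading dose = maintenance dose × R = 644 × 4.457 ≈ 2870 mg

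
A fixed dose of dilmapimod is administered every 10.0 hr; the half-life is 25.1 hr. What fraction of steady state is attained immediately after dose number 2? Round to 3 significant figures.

0.424

k = ln 2 / 25.1 = 0.02762 hr⁻¹
f_n = 1 − e^(−nkτ) = 1 − e^(−2 × 0.02762 × 10.0) = 1 − e^(−0.5523) = 1 − 0.5756 ≈ 0.424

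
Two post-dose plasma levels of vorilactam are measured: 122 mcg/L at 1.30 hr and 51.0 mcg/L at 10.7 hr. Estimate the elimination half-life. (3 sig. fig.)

7.47 hours

k = ln(C₁/C₂) / (t₂ − t₁) = ln(122/51.0) / (10.7 − 1.30)
  = 0.8722 / 9.400 = 0.09279 hr⁻¹
t½ = ln 2 / k = ln 2 / 0.09279 ≈ 7.47 hours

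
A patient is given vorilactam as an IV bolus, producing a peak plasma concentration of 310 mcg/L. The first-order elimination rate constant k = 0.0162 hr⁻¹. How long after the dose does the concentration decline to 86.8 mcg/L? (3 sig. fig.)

C(t) = C₀ e^(−kt)  ⇒  t = ln(C₀/C) / k
t = ln(310/86.8) / 0.01620 = 1.273 / 0.01620 ≈ 78.6 hours

78.6 hours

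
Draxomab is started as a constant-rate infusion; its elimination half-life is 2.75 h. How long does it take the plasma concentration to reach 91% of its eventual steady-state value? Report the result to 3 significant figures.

9.55 hours

k = ln 2 / 2.75 = 0.2521 h⁻¹
f = 1 − e^(−kt)  ⇒  t = −ln(1 − f) / k
t = −ln(1 − 0.91) / 0.2521 = 2.408 / 0.2521 ≈ 9.55 hours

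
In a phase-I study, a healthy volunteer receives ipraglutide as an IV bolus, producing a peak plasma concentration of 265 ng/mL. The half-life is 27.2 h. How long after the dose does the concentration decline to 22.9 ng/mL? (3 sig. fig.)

k = ln 2 / 27.2 = 0.02548 h⁻¹
C(t) = C₀ e^(−kt)  ⇒  t = ln(C₀/C) / k
t = ln(265/22.9) / 0.02548 = 2.449 / 0.02548 ≈ 96.1 hours

96.1 hours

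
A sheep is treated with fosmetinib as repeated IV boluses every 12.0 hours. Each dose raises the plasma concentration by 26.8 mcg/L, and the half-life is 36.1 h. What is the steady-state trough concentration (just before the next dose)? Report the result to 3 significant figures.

k = ln 2 / 36.1 = 0.01920 h⁻¹
Fraction remaining after one interval: e^(−kτ) = e^(−0.01920 × 12.0) = 0.7942
R = 1 / (1 − 0.7942) = 4.859
Css,max = 26.8 × 4.859 = 130.2 mcg/L
Css,min = Css,max × e^(−kτ) = 130.2 × 0.7942 ≈ 103 mcg/L

103 mcg/L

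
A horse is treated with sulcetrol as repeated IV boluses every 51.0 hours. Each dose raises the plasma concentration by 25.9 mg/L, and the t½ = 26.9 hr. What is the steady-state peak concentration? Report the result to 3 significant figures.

35.4 mg/L

k = ln 2 / 26.9 = 0.02577 hr⁻¹
Fraction remaining after one interval: e^(−kτ) = e^(−0.02577 × 51.0) = 0.2687
R = 1 / (1 − 0.2687) = 1.367
Css,max = 25.9 × 1.367 ≈ 35.4 mg/L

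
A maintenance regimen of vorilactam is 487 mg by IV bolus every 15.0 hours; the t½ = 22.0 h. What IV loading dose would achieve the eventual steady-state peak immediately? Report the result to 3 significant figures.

k = ln 2 / 22.0 = 0.03151 h⁻¹
Accumulation ratio R = 1 / (1 − e^(−kτ)) = 1 / (1 − e^(−0.03151×15.0)) = 1 / (1 − 0.6234) = 2.655
Loading dose = maintenance dose × R = 487 × 2.655 ≈ 1290 mg

1290 mg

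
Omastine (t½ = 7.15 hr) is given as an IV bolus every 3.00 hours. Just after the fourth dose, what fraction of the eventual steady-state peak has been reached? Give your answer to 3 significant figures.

0.688

k = ln 2 / 7.15 = 0.09694 hr⁻¹
f_n = 1 − e^(−nkτ) = 1 − e^(−4 × 0.09694 × 3.00) = 1 − e^(−1.163) = 1 − 0.3124 ≈ 0.688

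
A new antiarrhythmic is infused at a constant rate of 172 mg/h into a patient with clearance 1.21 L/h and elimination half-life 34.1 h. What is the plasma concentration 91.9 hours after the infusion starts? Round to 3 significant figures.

120 mg/L

Css = rate / CL = 172 / 1.21 = 142.1 mg/L
k = ln 2 / 34.1 = 0.02033 h⁻¹
C(t) = Css (1 − e^(−kt)) = 142.1 × (1 − e^(−1.868)) = 142.1 × 0.8456 ≈ 120 mg/L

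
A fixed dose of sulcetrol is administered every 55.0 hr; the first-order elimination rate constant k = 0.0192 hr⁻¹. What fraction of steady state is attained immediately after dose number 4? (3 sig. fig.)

0.985

f_n = 1 − e^(−nkτ) = 1 − e^(−4 × 0.01920 × 55.0) = 1 − e^(−4.224) = 1 − 0.01464 ≈ 0.985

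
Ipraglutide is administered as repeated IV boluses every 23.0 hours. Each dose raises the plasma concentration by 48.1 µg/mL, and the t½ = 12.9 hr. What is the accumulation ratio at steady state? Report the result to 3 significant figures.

1.41

k = ln 2 / 12.9 = 0.05373 hr⁻¹
Fraction remaining after one interval: e^(−kτ) = e^(−0.05373 × 23.0) = 0.2906
R = 1 / (1 − 0.2906) = 1 / 0.7094 ≈ 1.41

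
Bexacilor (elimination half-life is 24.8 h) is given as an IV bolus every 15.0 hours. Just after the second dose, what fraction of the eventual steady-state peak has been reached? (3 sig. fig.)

0.568

k = ln 2 / 24.8 = 0.02795 h⁻¹
f_n = 1 − e^(−nkτ) = 1 − e^(−2 × 0.02795 × 15.0) = 1 − e^(−0.8385) = 1 − 0.4324 ≈ 0.568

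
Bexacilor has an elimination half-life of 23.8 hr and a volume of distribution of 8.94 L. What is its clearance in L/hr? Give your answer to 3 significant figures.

0.260 L/hr

k = ln 2 / t½ = ln 2 / 23.8 = 0.02912 hr⁻¹
CL = k · V = 0.02912 × 8.94 ≈ 0.260 L/hr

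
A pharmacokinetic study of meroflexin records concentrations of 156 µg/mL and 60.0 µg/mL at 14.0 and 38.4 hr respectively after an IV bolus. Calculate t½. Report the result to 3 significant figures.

k = ln(C₁/C₂) / (t₂ − t₁) = ln(156/60.0) / (38.4 − 14.0)
  = 0.9555 / 24.40 = 0.03916 hr⁻¹
t½ = ln 2 / k = ln 2 / 0.03916 ≈ 17.7 hours

17.7 hours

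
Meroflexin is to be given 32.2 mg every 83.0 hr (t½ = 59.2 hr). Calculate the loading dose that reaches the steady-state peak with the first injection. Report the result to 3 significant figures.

51.8 mg

k = ln 2 / 59.2 = 0.01171 hr⁻¹
Accumulation ratio R = 1 / (1 − e^(−kτ)) = 1 / (1 − e^(−0.01171×83.0)) = 1 / (1 − 0.3784) = 1.609
Loading dose = maintenance dose × R = 32.2 × 1.609 ≈ 51.8 mg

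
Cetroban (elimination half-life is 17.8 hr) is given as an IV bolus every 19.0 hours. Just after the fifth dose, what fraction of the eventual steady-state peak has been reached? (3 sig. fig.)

k = ln 2 / 17.8 = 0.03894 hr⁻¹
f_n = 1 − e^(−nkτ) = 1 − e^(−5 × 0.03894 × 19.0) = 1 − e^(−3.699) = 1 − 0.02474 ≈ 0.975

0.975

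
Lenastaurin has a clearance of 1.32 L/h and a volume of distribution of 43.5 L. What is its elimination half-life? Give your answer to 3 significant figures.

22.8 hours

k = CL / V = 1.32 / 43.5 = 0.03034 h⁻¹
t½ = ln 2 / k = ln 2 / 0.03034 ≈ 22.8 hours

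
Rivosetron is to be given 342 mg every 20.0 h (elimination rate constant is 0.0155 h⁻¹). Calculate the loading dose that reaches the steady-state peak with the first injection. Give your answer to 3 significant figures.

Accumulation ratio R = 1 / (1 − e^(−kτ)) = 1 / (1 − e^(−0.01550×20.0)) = 1 / (1 − 0.7334) = 3.752
Loading dose = maintenance dose × R = 342 × 3.752 ≈ 1280 mg

1280 mg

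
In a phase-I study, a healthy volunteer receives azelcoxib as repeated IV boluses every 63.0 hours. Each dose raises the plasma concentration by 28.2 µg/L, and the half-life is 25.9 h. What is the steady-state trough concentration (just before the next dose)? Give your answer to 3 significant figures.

k = ln 2 / 25.9 = 0.02676 h⁻¹
Fraction remaining after one interval: e^(−kτ) = e^(−0.02676 × 63.0) = 0.1853
R = 1 / (1 − 0.1853) = 1.227
Css,max = 28.2 × 1.227 = 34.61 µg/L
Css,min = Css,max × e^(−kτ) = 34.61 × 0.1853 ≈ 6.41 µg/L

6.41 µg/L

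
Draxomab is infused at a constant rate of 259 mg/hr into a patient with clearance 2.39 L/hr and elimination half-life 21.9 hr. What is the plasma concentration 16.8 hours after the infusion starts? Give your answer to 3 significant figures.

Css = rate / CL = 259 / 2.39 = 108.4 mg/L
k = ln 2 / 21.9 = 0.03165 hr⁻¹
C(t) = Css (1 − e^(−kt)) = 108.4 × (1 − e^(−0.5317)) = 108.4 × 0.4124 ≈ 44.7 mg/L

44.7 mg/L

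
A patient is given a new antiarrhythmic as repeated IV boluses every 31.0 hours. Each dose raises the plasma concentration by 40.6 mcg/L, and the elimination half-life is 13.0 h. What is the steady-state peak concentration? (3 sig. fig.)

50.2 mcg/L

k = ln 2 / 13.0 = 0.05332 h⁻¹
Fraction remaining after one interval: e^(−kτ) = e^(−0.05332 × 31.0) = 0.1915
R = 1 / (1 − 0.1915) = 1.237
Css,max = 40.6 × 1.237 ≈ 50.2 mcg/L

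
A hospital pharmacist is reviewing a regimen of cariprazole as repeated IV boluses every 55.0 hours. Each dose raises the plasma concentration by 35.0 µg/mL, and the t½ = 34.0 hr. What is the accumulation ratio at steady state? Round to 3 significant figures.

1.48

k = ln 2 / 34.0 = 0.02039 hr⁻¹
Fraction remaining after one interval: e^(−kτ) = e^(−0.02039 × 55.0) = 0.3259
R = 1 / (1 − 0.3259) = 1 / 0.6741 ≈ 1.48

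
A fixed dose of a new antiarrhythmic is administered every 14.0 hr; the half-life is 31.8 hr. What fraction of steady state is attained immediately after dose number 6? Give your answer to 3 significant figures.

0.840

k = ln 2 / 31.8 = 0.02180 hr⁻¹
f_n = 1 − e^(−nkτ) = 1 − e^(−6 × 0.02180 × 14.0) = 1 − e^(−1.831) = 1 − 0.1603 ≈ 0.840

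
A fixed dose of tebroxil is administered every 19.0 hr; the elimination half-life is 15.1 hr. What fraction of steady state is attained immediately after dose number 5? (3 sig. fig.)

k = ln 2 / 15.1 = 0.04590 hr⁻¹
f_n = 1 − e^(−nkτ) = 1 − e^(−5 × 0.04590 × 19.0) = 1 − e^(−4.361) = 1 − 0.01277 ≈ 0.987

0.987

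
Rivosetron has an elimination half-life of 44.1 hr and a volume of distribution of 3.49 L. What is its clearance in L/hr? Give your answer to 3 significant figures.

k = ln 2 / t½ = ln 2 / 44.1 = 0.01572 hr⁻¹
CL = k · V = 0.01572 × 3.49 ≈ 0.0549 L/hr

0.0549 L/hr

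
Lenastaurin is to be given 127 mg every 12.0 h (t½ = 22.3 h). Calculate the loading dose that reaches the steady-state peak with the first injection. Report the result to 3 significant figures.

k = ln 2 / 22.3 = 0.03108 h⁻¹
Accumulation ratio R = 1 / (1 − e^(−kτ)) = 1 / (1 − e^(−0.03108×12.0)) = 1 / (1 − 0.6887) = 3.212
Loading dose = maintenance dose × R = 127 × 3.212 ≈ 408 mg

408 mg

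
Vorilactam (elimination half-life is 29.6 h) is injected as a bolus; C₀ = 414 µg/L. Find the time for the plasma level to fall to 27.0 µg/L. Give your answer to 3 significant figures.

k = ln 2 / 29.6 = 0.02342 h⁻¹
C(t) = C₀ e^(−kt)  ⇒  t = ln(C₀/C) / k
t = ln(414/27.0) / 0.02342 = 2.730 / 0.02342 ≈ 117 hours

117 hours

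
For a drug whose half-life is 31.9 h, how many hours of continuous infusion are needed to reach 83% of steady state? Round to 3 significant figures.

k = ln 2 / 31.9 = 0.02173 h⁻¹
f = 1 − e^(−kt)  ⇒  t = −ln(1 − f) / k
t = −ln(1 − 0.83) / 0.02173 = 1.772 / 0.02173 ≈ 81.5 hours

81.5 hours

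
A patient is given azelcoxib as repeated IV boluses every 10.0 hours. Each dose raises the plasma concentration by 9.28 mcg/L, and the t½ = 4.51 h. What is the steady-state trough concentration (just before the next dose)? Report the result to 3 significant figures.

2.54 mcg/L

k = ln 2 / 4.51 = 0.1537 h⁻¹
Fraction remaining after one interval: e^(−kτ) = e^(−0.1537 × 10.0) = 0.2150
R = 1 / (1 − 0.2150) = 1.274
Css,max = 9.28 × 1.274 = 11.82 mcg/L
Css,min = Css,max × e^(−kτ) = 11.82 × 0.2150 ≈ 2.54 mcg/L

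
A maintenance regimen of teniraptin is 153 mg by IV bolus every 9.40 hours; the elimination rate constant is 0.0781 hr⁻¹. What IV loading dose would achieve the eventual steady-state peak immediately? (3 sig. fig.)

294 mg

Accumulation ratio R = 1 / (1 − e^(−kτ)) = 1 / (1 − e^(−0.07810×9.40)) = 1 / (1 − 0.4799) = 1.923
Loading dose = maintenance dose × R = 153 × 1.923 ≈ 294 mg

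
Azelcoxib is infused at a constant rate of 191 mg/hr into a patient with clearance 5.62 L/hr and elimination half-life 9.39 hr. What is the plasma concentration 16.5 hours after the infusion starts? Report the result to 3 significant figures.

Css = rate / CL = 191 / 5.62 = 33.99 mg/L
k = ln 2 / 9.39 = 0.07382 hr⁻¹
C(t) = Css (1 − e^(−kt)) = 33.99 × (1 − e^(−1.218)) = 33.99 × 0.7042 ≈ 23.9 mg/L

23.9 mg/L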